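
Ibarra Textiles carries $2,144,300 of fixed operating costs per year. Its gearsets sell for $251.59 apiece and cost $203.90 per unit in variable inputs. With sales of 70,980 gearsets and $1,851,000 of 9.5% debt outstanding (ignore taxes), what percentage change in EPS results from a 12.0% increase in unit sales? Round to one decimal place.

Contribution at this volume is 70,980 × $47.69 = $3,385,036.20.
EBIT = $3,385,036.20 − $2,144,300 = $1,240,736.20.
After interest of $175,845.00, pre-tax earnings = $1,064,891.20.
Degree of combined leverage = contribution ÷ (EBIT − I) = $3,385,036.20 ÷ $1,064,891.20 = 3.1788.
%ΔEPS = DCL × %ΔSales = 3.1788 × +12.0% = +38.1%.

+38.1%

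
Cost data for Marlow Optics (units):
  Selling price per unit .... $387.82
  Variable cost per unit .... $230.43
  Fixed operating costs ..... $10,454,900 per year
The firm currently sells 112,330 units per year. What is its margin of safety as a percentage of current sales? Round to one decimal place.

Contribution margin per unit = $387.82 − $230.43 = $157.39. Break-even units = $10,454,900 ÷ $157.39 = 66,426.71; break-even revenue = 66,426.71 × $387.82 = $25,761,606.95.
Current sales = 112,330 × $387.82 = $43,563,820.60.
Margin of safety = ($43,563,820.60 − $25,761,606.95) ÷ $43,563,820.60 = 40.9%.

40.9%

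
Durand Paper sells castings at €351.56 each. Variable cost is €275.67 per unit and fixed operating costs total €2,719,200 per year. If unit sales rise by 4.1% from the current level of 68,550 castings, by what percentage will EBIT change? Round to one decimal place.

Contribution at this volume is 68,550 × €75.89 = €5,202,259.50.
EBIT = €5,202,259.50 − €2,719,200 = €2,483,059.50.
Degree of operating leverage = €5,202,259.50 / €2,483,059.50 = 2.0951.
So EBIT moves 2.0951 × (+4.1%) = +8.6%.

+8.6%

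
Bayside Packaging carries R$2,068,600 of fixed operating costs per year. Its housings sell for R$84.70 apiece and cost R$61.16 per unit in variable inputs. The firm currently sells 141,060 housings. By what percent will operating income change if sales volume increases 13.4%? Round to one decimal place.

Contribution at this volume is 141,060 × R$23.54 = R$3,320,552.40.
EBIT = R$3,320,552.40 − R$2,068,600 = R$1,251,952.40.
Degree of operating leverage = R$3,320,552.40 / R$1,251,952.40 = 2.6523.
So EBIT moves 2.6523 × (+13.4%) = +35.5%.

+35.5%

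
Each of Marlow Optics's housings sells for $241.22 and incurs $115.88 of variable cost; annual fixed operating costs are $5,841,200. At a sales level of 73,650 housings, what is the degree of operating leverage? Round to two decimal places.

2.72

Contribution at this volume is 73,650 × $125.34 = $9,231,291.00.
Subtracting fixed costs: EBIT = $9,231,291.00 − $5,841,200 = $3,390,091.00.
So DOL = total CM / EBIT = $9,231,291.00 / $3,390,091.00 = 2.7230.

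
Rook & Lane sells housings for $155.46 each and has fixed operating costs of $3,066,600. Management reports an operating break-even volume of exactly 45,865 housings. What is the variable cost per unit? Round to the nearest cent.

$88.60

Contribution per unit must be FC / Q = $3,066,600 / 45,865 = $66.8614.
Hence VC = price − CM = $155.46 − $66.8614 = $88.60.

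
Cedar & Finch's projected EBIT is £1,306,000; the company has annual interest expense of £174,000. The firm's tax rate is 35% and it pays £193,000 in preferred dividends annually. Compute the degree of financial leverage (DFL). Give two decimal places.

Annual interest charges come to £174,000.00.
Preferred dividends grossed up pre-tax: £193,000 / (1 − 0.35) = £296,923.08.
DFL = EBIT ÷ [EBIT − I − D_p/(1−t)] = £1,306,000 ÷ [£1,306,000 − £174,000.00 − £296,923.08] = £1,306,000 ÷ £835,076.92 = 1.5639.

1.56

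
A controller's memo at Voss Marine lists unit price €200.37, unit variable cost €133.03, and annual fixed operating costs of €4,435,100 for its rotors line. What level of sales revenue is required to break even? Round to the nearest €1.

Contribution margin per unit = €200.37 − €133.03 = €67.34, a CM ratio of €67.34 ÷ €200.37 = 0.3361.
Break-even revenue = fixed costs × price ÷ CM = €4,435,100 × €200.37 ÷ €67.34 = €13,196,629.

€13,196,629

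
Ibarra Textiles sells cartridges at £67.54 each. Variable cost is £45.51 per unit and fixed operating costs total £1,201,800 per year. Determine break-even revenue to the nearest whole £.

£3,684,502

CM per unit = £67.54 − £45.51 = £22.03; CM ratio = £22.03 / £67.54 = 0.3262.
Break-even sales = FC ÷ CM ratio = £1,201,800 × £67.54 / £22.03 = £3,684,502.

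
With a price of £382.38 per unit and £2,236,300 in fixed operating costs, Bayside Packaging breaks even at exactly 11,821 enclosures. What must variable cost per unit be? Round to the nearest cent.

£193.20

At break-even, FC = Q × (P − VC), so P − VC = £2,236,300 ÷ 11,821 = £189.1803.
Hence VC = price − CM = £382.38 − £189.1803 = £193.20.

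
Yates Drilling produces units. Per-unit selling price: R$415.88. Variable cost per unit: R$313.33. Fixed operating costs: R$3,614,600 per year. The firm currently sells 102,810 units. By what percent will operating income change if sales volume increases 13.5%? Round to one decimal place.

Contribution at this volume is 102,810 × R$102.55 = R$10,543,165.50.
Operating income = contribution − fixed costs = R$10,543,165.50 − R$3,614,600 = R$6,928,565.50.
Degree of operating leverage = R$10,543,165.50 / R$6,928,565.50 = 1.5217.
%ΔEBIT = DOL × %ΔSales = 1.5217 × +13.5% = +20.5%.

+20.5%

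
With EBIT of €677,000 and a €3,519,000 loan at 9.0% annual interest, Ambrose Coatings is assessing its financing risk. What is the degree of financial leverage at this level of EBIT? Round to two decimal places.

1.88

Annual interest charges come to €316,710.00.
Degree of financial leverage = EBIT / (EBIT − interest) = €677,000 / €360,290.00 = 1.8790.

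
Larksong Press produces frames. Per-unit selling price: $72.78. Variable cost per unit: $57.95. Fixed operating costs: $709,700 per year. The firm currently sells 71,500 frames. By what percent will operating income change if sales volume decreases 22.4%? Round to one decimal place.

-67.7%

At 71,500 units, contribution = 71,500 × $14.83 = $1,060,345.00.
Operating income = contribution − fixed costs = $1,060,345.00 − $709,700 = $350,645.00.
Degree of operating leverage = $1,060,345.00 / $350,645.00 = 3.0240.
So EBIT moves 3.0240 × (-22.4%) = -67.7%.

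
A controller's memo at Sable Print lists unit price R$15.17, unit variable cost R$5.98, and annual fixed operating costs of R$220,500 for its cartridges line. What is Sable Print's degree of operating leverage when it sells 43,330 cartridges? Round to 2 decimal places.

2.24

Contribution at this volume is 43,330 × R$9.19 = R$398,202.70.
Operating income = contribution − fixed costs = R$398,202.70 − R$220,500 = R$177,702.70.
So DOL = total CM / EBIT = R$398,202.70 / R$177,702.70 = 2.2408.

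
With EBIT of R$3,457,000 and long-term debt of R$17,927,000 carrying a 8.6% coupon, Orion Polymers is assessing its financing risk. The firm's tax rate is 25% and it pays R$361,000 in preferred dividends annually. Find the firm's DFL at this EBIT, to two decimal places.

Annual interest charges come to R$1,541,722.00.
Preferred dividends grossed up pre-tax: R$361,000 / (1 − 0.25) = R$481,333.33.
DFL = EBIT ÷ [EBIT − I − D_p/(1−t)] = R$3,457,000 ÷ [R$3,457,000 − R$1,541,722.00 − R$481,333.33] = R$3,457,000 ÷ R$1,433,944.67 = 2.4108.

2.41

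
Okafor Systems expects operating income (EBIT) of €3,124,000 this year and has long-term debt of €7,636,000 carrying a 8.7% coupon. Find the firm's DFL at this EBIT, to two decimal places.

1.27

Annual interest charges come to €664,332.00.
DFL = EBIT ÷ (EBIT − I) = €3,124,000 ÷ (€3,124,000 − €664,332.00) = €3,124,000 ÷ €2,459,668.00 = 1.2701.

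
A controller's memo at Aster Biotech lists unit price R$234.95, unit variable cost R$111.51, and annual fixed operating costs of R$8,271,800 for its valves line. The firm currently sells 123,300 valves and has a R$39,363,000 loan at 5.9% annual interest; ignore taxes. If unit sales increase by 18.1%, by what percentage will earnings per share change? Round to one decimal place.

+59.6%

Total contribution margin = 123,300 × R$123.44 = R$15,220,152.00.
Subtracting fixed costs: EBIT = R$15,220,152.00 − R$8,271,800 = R$6,948,352.00.
Interest = R$2,322,417.00, so EBIT − I = R$4,625,935.00.
DCL = total CM / (EBIT − I) = R$15,220,152.00 / R$4,625,935.00 = 3.2902.
%ΔEPS = DCL × %ΔSales = 3.2902 × +18.1% = +59.6%.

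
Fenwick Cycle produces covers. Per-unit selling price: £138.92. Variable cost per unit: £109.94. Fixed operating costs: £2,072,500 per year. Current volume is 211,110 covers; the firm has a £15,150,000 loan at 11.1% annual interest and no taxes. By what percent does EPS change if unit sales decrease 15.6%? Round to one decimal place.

At 211,110 units, contribution = 211,110 × £28.98 = £6,117,967.80.
EBIT = £6,117,967.80 − £2,072,500 = £4,045,467.80.
After interest of £1,681,650.00, pre-tax earnings = £2,363,817.80.
Degree of combined leverage = contribution ÷ (EBIT − I) = £6,117,967.80 ÷ £2,363,817.80 = 2.5882.
EPS therefore changes by 2.5882 × (-15.6%) = -40.4%.

-40.4%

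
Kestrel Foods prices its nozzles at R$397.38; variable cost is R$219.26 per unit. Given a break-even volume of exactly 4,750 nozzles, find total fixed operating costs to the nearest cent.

R$846,070.00

Contribution margin per unit = R$397.38 − R$219.26 = R$178.12.
Since BE = FC / CM, FC = 4,750 × R$178.12 = R$846,070.00.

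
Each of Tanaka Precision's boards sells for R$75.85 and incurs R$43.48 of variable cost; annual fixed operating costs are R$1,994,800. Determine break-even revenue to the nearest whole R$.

Contribution margin per unit = R$75.85 − R$43.48 = R$32.37, a CM ratio of R$32.37 ÷ R$75.85 = 0.4268.
Break-even revenue = fixed costs × price ÷ CM = R$1,994,800 × R$75.85 ÷ R$32.37 = R$4,674,253.

R$4,674,253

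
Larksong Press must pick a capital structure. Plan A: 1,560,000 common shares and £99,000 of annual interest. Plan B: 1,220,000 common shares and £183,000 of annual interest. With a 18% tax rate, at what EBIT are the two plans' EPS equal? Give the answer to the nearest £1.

Set EPS_A = EPS_B: (EBIT − £99,000)(1 − 0.18) ÷ 1,560,000 = (EBIT − £183,000)(1 − 0.18) ÷ 1,220,000.
Cancelling (1 − t) and cross-multiplying: 1,220,000·(EBIT − 99,000) = 1,560,000·(EBIT − 183,000).
EBIT × (1,560,000 − 1,220,000) = 183,000 × 1,560,000 − 99,000 × 1,220,000 = 164,700,000,000, so EBIT = 164,700,000,000 ÷ 340,000 = 484,411.76.

£484,412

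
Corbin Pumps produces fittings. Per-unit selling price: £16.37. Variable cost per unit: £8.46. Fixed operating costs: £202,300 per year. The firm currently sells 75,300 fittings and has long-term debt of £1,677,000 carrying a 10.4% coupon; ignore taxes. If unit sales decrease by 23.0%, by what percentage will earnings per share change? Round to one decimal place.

Contribution at this volume is 75,300 × £7.91 = £595,623.00.
Operating income = contribution − fixed costs = £595,623.00 − £202,300 = £393,323.00.
After interest of £174,408.00, pre-tax earnings = £218,915.00.
Degree of combined leverage = contribution ÷ (EBIT − I) = £595,623.00 ÷ £218,915.00 = 2.7208.
%ΔEPS = DCL × %ΔSales = 2.7208 × -23.0% = -62.6%.

-62.6%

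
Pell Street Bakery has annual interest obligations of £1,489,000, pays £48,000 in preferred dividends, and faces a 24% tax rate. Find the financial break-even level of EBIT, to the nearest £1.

£1,552,158

Grossing the preferred dividend up to pre-tax terms: £48,000 / (1 − 0.24) = £63,157.89.
Financial break-even EBIT = interest + D_p ÷ (1 − t) = £1,489,000 + £63,157.89 = £1,552,157.89.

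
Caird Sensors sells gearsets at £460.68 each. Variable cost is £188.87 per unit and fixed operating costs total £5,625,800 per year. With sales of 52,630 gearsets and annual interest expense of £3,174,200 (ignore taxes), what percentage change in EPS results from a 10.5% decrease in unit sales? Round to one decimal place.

Total contribution margin = 52,630 × £271.81 = £14,305,360.30.
Subtracting fixed costs: EBIT = £14,305,360.30 − £5,625,800 = £8,679,560.30.
After interest of £3,174,200.00, pre-tax earnings = £5,505,360.30.
Degree of combined leverage = contribution ÷ (EBIT − I) = £14,305,360.30 ÷ £5,505,360.30 = 2.5984.
%ΔEPS = DCL × %ΔSales = 2.5984 × -10.5% = -27.3%.

-27.3%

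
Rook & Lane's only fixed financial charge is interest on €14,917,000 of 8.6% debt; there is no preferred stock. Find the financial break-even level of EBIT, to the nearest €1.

Annual interest = 8.6% × €14,917,000 = €1,282,862.00.
Without preferred stock the financial break-even is simply EBIT = interest = €1,282,862.00.

€1,282,862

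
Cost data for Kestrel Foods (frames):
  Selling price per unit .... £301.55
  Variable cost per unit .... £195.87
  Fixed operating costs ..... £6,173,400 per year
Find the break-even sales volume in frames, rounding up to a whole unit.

58,416 frames

Unit CM = price − variable cost = £301.55 − £195.87 = £105.68.
Units to break even: £6,173,400 ÷ £105.68 = 58,415.97, rounded up to 58,416.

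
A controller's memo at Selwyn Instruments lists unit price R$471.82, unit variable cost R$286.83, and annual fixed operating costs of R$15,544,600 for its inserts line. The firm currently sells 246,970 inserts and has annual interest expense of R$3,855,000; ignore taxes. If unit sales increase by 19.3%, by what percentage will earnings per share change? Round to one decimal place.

Total contribution margin = 246,970 × R$184.99 = R$45,686,980.30.
EBIT = R$45,686,980.30 − R$15,544,600 = R$30,142,380.30.
Interest = R$3,855,000.00, so EBIT − I = R$26,287,380.30.
Degree of combined leverage = contribution ÷ (EBIT − I) = R$45,686,980.30 ÷ R$26,287,380.30 = 1.7380.
%ΔEPS = DCL × %ΔSales = 1.7380 × +19.3% = +33.5%.

+33.5%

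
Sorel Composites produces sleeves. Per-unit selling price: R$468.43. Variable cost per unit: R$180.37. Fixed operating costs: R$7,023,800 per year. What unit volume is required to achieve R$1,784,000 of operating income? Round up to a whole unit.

Contribution margin per unit = R$468.43 − R$180.37 = R$288.06.
Required volume = (fixed costs + target profit) ÷ CM = (R$7,023,800 + R$1,784,000) ÷ R$288.06 = 30,576.27, so 30,577 sleeves.

30,577 sleeves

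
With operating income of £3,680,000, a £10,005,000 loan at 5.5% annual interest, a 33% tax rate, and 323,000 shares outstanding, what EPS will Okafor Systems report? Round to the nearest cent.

Pre-tax income = £3,680,000 − £550,275.00 = £3,129,725.00.
After tax at 33%: net income = £3,129,725.00 × 0.67 = £2,096,915.75.
EPS = £2,096,915.75 ÷ 323,000 = £6.49.

£6.49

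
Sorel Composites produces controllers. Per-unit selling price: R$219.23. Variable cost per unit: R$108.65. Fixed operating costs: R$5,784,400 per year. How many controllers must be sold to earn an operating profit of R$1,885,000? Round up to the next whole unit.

69,357 controllers

Unit CM = price − variable cost = R$219.23 − R$108.65 = R$110.58.
Need Q such that Q × R$110.58 − R$5,784,400 = R$1,885,000, i.e. Q = R$7,669,400 / R$110.58 = 69,356.12 → 69,357.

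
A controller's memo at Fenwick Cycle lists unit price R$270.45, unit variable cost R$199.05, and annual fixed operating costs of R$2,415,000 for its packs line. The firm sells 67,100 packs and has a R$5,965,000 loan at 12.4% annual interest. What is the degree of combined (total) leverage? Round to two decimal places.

2.93

At 67,100 units, contribution = 67,100 × R$71.40 = R$4,790,940.00.
EBIT = R$4,790,940.00 − R$2,415,000 = R$2,375,940.00. Interest = R$739,660.00, so EBIT − I = R$1,636,280.00.
DCL = contribution ÷ (EBIT − I) = R$4,790,940.00 ÷ R$1,636,280.00 = 2.9279.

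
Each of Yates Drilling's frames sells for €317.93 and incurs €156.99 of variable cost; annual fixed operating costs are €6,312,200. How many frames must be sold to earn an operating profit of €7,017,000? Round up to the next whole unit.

82,821 frames

Each unit contributes €317.93 − €156.99 = €160.94.
Required volume = (fixed costs + target profit) ÷ CM = (€6,312,200 + €7,017,000) ÷ €160.94 = 82,820.93, so 82,821 frames.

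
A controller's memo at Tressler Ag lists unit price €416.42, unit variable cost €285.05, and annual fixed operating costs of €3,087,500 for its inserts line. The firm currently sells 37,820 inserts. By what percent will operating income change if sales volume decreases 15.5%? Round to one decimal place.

At 37,820 units, contribution = 37,820 × €131.37 = €4,968,413.40.
EBIT = €4,968,413.40 − €3,087,500 = €1,880,913.40.
Degree of operating leverage = €4,968,413.40 / €1,880,913.40 = 2.6415.
%ΔEBIT = DOL × %ΔSales = 2.6415 × -15.5% = -40.9%.

-40.9%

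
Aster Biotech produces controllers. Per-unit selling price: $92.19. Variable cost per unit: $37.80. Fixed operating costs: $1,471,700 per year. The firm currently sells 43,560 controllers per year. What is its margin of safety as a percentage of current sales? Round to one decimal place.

37.9%

Unit CM = price − variable cost = $92.19 − $37.80 = $54.39. Break-even units = $1,471,700 ÷ $54.39 = 27,058.28; break-even revenue = 27,058.28 × $92.19 = $2,494,503.09.
Current sales = 43,560 × $92.19 = $4,015,796.40.
Margin of safety = ($4,015,796.40 − $2,494,503.09) ÷ $4,015,796.40 = 37.9%.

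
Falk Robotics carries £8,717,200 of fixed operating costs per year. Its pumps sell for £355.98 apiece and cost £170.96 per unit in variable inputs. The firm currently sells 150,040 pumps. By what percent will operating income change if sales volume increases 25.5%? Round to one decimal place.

+37.2%

Total contribution margin = 150,040 × £185.02 = £27,760,400.80.
Subtracting fixed costs: EBIT = £27,760,400.80 − £8,717,200 = £19,043,200.80.
Degree of operating leverage = £27,760,400.80 / £19,043,200.80 = 1.4578.
%ΔEBIT = DOL × %ΔSales = 1.4578 × +25.5% = +37.2%.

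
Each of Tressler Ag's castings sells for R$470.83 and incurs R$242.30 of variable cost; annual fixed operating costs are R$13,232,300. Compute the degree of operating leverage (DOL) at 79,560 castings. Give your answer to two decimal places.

Contribution at this volume is 79,560 × R$228.53 = R$18,181,846.80.
EBIT = R$18,181,846.80 − R$13,232,300 = R$4,949,546.80.
DOL = contribution ÷ EBIT = R$18,181,846.80 ÷ R$4,949,546.80 = 3.6734.

3.67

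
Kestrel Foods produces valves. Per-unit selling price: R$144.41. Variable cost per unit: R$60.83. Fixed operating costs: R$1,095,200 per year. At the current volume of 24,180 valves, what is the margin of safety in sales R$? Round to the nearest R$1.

Contribution margin per unit = R$144.41 − R$60.83 = R$83.58. Break-even units = R$1,095,200 ÷ R$83.58 = 13,103.61; break-even revenue = 13,103.61 × R$144.41 = R$1,892,292.80.
Current sales = 24,180 × R$144.41 = R$3,491,833.80.
Margin of safety = R$3,491,833.80 − R$1,892,292.80 = R$1,599,541.

R$1,599,541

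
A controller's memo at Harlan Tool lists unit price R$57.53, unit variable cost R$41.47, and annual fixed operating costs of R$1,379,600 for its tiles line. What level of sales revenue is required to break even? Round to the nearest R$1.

Contribution margin per unit = R$57.53 − R$41.47 = R$16.06, a CM ratio of R$16.06 ÷ R$57.53 = 0.2792.
Break-even sales = FC ÷ CM ratio = R$1,379,600 × R$57.53 / R$16.06 = R$4,941,992.

R$4,941,992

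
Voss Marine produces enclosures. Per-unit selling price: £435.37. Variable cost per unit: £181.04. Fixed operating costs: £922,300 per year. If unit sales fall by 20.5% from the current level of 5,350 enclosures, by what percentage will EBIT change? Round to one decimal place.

Total contribution margin = 5,350 × £254.33 = £1,360,665.50.
Operating income = contribution − fixed costs = £1,360,665.50 − £922,300 = £438,365.50.
Degree of operating leverage = £1,360,665.50 / £438,365.50 = 3.1040.
Operating income changes by 3.1040 × -20.5% = -63.6%.

-63.6%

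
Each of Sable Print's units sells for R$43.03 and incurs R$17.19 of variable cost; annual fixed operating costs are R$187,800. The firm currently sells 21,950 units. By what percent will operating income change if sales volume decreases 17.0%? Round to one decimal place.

At 21,950 units, contribution = 21,950 × R$25.84 = R$567,188.00.
Subtracting fixed costs: EBIT = R$567,188.00 − R$187,800 = R$379,388.00.
DOL = contribution ÷ EBIT = R$567,188.00 ÷ R$379,388.00 = 1.4950.
So EBIT moves 1.4950 × (-17.0%) = -25.4%.

-25.4%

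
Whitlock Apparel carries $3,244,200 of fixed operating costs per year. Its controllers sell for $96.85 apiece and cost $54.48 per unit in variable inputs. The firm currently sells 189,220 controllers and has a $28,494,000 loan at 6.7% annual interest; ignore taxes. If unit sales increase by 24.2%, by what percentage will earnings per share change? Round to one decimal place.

Total contribution margin = 189,220 × $42.37 = $8,017,251.40.
Subtracting fixed costs: EBIT = $8,017,251.40 − $3,244,200 = $4,773,051.40.
Interest = $1,909,098.00, so EBIT − I = $2,863,953.40.
DCL = total CM / (EBIT − I) = $8,017,251.40 / $2,863,953.40 = 2.7994.
EPS therefore changes by 2.7994 × (+24.2%) = +67.7%.

+67.7%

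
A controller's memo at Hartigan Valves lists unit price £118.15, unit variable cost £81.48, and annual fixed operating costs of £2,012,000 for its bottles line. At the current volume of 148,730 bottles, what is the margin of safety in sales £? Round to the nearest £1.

£11,089,826

Unit CM = price − variable cost = £118.15 − £81.48 = £36.67. Break-even units = £2,012,000 ÷ £36.67 = 54,867.74; break-even revenue = 54,867.74 × £118.15 = £6,482,623.40.
Current sales = 148,730 × £118.15 = £17,572,449.50.
Margin of safety = £17,572,449.50 − £6,482,623.40 = £11,089,826.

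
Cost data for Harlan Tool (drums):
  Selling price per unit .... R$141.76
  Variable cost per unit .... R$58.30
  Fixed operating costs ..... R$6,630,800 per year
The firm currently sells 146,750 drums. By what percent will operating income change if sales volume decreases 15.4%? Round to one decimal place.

-33.6%

Total contribution margin = 146,750 × R$83.46 = R$12,247,755.00.
EBIT = R$12,247,755.00 − R$6,630,800 = R$5,616,955.00.
Degree of operating leverage = R$12,247,755.00 / R$5,616,955.00 = 2.1805.
%ΔEBIT = DOL × %ΔSales = 2.1805 × -15.4% = -33.6%.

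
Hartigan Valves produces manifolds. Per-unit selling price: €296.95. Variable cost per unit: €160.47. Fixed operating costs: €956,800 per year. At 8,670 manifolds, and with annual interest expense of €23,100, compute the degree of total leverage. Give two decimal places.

5.82

Total contribution margin = 8,670 × €136.48 = €1,183,281.60.
EBIT = €1,183,281.60 − €956,800 = €226,481.60. Interest = €23,100.00, so EBIT − I = €203,381.60.
DCL = contribution ÷ (EBIT − I) = €1,183,281.60 ÷ €203,381.60 = 5.8180.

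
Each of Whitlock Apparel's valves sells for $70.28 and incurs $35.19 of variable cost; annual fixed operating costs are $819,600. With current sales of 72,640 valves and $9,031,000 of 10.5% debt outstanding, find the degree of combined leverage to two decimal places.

3.26

Total contribution margin = 72,640 × $35.09 = $2,548,937.60.
Subtracting fixed costs: EBIT = $2,548,937.60 − $819,600 = $1,729,337.60. Interest = $948,255.00.
DOL = $2,548,937.60 ÷ $1,729,337.60 = 1.4739; DFL = $1,729,337.60 ÷ $781,082.60 = 2.2140.
DCL = DOL × DFL = 1.4739 × 2.2140 = 3.2632.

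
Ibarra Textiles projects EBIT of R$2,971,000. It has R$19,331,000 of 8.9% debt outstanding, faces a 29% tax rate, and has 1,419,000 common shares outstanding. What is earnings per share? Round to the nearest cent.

R$0.63

Interest = R$1,720,459.00, so EBT = R$2,971,000 − R$1,720,459.00 = R$1,250,541.00.
After tax at 29%: net income = R$1,250,541.00 × 0.71 = R$887,884.11.
Per share: R$887,884.11 / 1,419,000 shares = R$0.63.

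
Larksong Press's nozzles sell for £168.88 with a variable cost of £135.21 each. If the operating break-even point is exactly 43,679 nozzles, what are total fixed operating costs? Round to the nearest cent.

£1,470,671.93

Contribution margin per unit = £168.88 − £135.21 = £33.67.
Since BE = FC / CM, FC = 43,679 × £33.67 = £1,470,671.93.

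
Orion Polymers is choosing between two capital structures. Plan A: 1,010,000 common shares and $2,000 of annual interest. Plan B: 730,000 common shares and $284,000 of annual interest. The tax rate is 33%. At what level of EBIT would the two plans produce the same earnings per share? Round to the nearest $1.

$1,019,214

At indifference, (EBIT − 2,000)(1 − t)/1,010,000 = (EBIT − 284,000)(1 − t)/730,000.
Cancelling (1 − t) and cross-multiplying: 730,000·(EBIT − 2,000) = 1,010,000·(EBIT − 284,000).
EBIT × (1,010,000 − 730,000) = 284,000 × 1,010,000 − 2,000 × 730,000 = 285,380,000,000, so EBIT = 285,380,000,000 ÷ 280,000 = 1,019,214.29.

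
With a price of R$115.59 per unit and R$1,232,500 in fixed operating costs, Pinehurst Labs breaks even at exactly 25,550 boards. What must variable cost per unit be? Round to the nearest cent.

At break-even, FC = Q × (P − VC), so P − VC = R$1,232,500 ÷ 25,550 = R$48.2387.
Hence VC = price − CM = R$115.59 − R$48.2387 = R$67.35.

R$67.35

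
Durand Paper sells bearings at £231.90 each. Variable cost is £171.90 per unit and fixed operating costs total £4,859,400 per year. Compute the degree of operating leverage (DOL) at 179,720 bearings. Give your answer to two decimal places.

Contribution at this volume is 179,720 × £60.00 = £10,783,200.00.
EBIT = £10,783,200.00 − £4,859,400 = £5,923,800.00.
So DOL = total CM / EBIT = £10,783,200.00 / £5,923,800.00 = 1.8203.

1.82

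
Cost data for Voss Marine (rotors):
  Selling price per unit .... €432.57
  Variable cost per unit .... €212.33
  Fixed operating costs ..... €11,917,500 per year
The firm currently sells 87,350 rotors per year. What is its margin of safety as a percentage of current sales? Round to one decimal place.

38.1%

Unit CM = price − variable cost = €432.57 − €212.33 = €220.24. Break-even units = €11,917,500 ÷ €220.24 = 54,111.42; break-even revenue = 54,111.42 × €432.57 = €23,406,978.64.
Actual sales revenue = 87,350 × €432.57 = €37,784,989.50.
Margin of safety = (€37,784,989.50 − €23,406,978.64) ÷ €37,784,989.50 = 38.1%.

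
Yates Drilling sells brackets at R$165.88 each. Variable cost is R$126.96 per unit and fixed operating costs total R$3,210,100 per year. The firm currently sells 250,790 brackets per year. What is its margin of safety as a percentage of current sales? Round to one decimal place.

67.1%

Unit CM = price − variable cost = R$165.88 − R$126.96 = R$38.92. Break-even units = R$3,210,100 ÷ R$38.92 = 82,479.45; break-even revenue = 82,479.45 × R$165.88 = R$13,681,690.34.
Current sales = 250,790 × R$165.88 = R$41,601,045.20.
Margin of safety = (R$41,601,045.20 − R$13,681,690.34) ÷ R$41,601,045.20 = 67.1%.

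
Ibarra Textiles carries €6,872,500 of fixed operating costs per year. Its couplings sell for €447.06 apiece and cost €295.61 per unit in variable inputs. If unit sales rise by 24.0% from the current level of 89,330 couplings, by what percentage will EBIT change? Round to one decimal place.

At 89,330 units, contribution = 89,330 × €151.45 = €13,529,028.50.
Subtracting fixed costs: EBIT = €13,529,028.50 − €6,872,500 = €6,656,528.50.
DOL = contribution ÷ EBIT = €13,529,028.50 ÷ €6,656,528.50 = 2.0324.
Operating income changes by 2.0324 × +24.0% = +48.8%.

+48.8%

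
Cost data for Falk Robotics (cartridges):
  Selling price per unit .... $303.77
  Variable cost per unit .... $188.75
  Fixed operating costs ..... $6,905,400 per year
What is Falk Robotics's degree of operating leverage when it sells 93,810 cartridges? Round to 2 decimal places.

2.78

Total contribution margin = 93,810 × $115.02 = $10,790,026.20.
Operating income = contribution − fixed costs = $10,790,026.20 − $6,905,400 = $3,884,626.20.
So DOL = total CM / EBIT = $10,790,026.20 / $3,884,626.20 = 2.7776.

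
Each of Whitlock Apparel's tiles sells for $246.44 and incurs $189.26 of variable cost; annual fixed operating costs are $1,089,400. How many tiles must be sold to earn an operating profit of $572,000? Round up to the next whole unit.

Contribution margin per unit = $246.44 − $189.26 = $57.18.
Units = (FC + target) / CM = ($1,089,400 + $572,000) / $57.18 = 29,055.61, so 29,056 tiles.

29,056 tiles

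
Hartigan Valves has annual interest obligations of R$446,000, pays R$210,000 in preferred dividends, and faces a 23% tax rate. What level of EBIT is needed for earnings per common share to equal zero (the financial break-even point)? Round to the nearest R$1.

R$718,727

Grossing the preferred dividend up to pre-tax terms: R$210,000 / (1 − 0.23) = R$272,727.27.
EPS = 0 when EBIT covers interest plus the pre-tax preferred burden: R$446,000 + R$272,727.27 = R$718,727.27.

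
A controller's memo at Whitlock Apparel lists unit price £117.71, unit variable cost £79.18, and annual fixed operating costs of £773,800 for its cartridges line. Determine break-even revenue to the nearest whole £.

£2,363,976

CM per unit = £117.71 − £79.18 = £38.53; CM ratio = £38.53 / £117.71 = 0.3273.
Break-even revenue = fixed costs × price ÷ CM = £773,800 × £117.71 ÷ £38.53 = £2,363,976.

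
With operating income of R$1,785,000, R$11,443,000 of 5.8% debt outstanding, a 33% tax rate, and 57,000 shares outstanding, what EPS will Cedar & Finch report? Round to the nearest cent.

R$13.18

Pre-tax income = R$1,785,000 − R$663,694.00 = R$1,121,306.00.
Net income = R$1,121,306.00 × (1 − 0.33) = R$751,275.02.
EPS = R$751,275.02 ÷ 57,000 = R$13.18.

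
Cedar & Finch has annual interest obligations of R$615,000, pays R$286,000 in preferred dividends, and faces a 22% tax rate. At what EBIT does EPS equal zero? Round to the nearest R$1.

R$981,667

Preferred dividends are paid after tax, so their pre-tax equivalent is R$286,000 ÷ (1 − 0.22) = R$366,666.67.
Financial break-even EBIT = interest + D_p ÷ (1 − t) = R$615,000 + R$366,666.67 = R$981,666.67.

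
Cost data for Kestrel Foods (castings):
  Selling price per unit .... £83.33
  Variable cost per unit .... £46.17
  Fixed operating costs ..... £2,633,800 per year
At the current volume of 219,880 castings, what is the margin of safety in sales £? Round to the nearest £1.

£12,416,396

Unit CM = price − variable cost = £83.33 − £46.17 = £37.16. Break-even units = £2,633,800 ÷ £37.16 = 70,877.29; break-even revenue = 70,877.29 × £83.33 = £5,906,204.36.
Current sales = 219,880 × £83.33 = £18,322,600.40.
Margin of safety = £18,322,600.40 − £5,906,204.36 = £12,416,396.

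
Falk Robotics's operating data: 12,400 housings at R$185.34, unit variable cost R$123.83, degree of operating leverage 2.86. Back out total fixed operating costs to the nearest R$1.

Contribution at this volume is 12,400 × R$61.51 = R$762,724.00.
DOL = contribution / EBIT, so EBIT = R$762,724.00 / 2.86 = R$266,686.71.
Fixed costs = CM − EBIT = R$762,724.00 − R$266,686.71 = R$496,037.

R$496,037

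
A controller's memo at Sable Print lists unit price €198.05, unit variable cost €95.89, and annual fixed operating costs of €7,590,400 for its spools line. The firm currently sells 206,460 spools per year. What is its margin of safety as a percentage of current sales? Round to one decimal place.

64.0%

Unit CM = price − variable cost = €198.05 − €95.89 = €102.16. Break-even units = €7,590,400 ÷ €102.16 = 74,299.14; break-even revenue = 74,299.14 × €198.05 = €14,714,944.40.
Current sales = 206,460 × €198.05 = €40,889,403.00.
Margin of safety = (€40,889,403.00 − €14,714,944.40) ÷ €40,889,403.00 = 64.0%.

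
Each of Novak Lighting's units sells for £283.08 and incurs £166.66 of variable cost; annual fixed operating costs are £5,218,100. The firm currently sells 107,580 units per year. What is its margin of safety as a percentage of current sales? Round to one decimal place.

Unit CM = price − variable cost = £283.08 − £166.66 = £116.42. Break-even units = £5,218,100 ÷ £116.42 = 44,821.34; break-even revenue = 44,821.34 × £283.08 = £12,688,023.95.
Current sales = 107,580 × £283.08 = £30,453,746.40.
Margin of safety = (£30,453,746.40 − £12,688,023.95) ÷ £30,453,746.40 = 58.3%.

58.3%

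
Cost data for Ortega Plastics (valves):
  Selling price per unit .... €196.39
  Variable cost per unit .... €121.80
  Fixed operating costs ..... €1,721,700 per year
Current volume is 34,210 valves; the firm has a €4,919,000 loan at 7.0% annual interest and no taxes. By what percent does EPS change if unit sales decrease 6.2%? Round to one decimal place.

-32.6%

Contribution at this volume is 34,210 × €74.59 = €2,551,723.90.
Operating income = contribution − fixed costs = €2,551,723.90 − €1,721,700 = €830,023.90.
Interest = €344,330.00, so EBIT − I = €485,693.90.
DCL = total CM / (EBIT − I) = €2,551,723.90 / €485,693.90 = 5.2538.
EPS therefore changes by 5.2538 × (-6.2%) = -32.6%.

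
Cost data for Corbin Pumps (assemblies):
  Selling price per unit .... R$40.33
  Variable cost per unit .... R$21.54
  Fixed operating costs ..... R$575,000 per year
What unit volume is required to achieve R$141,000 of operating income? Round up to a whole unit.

Unit CM = price − variable cost = R$40.33 − R$21.54 = R$18.79.
Units = (FC + target) / CM = (R$575,000 + R$141,000) / R$18.79 = 38,105.38, so 38,106 assemblies.

38,106 assemblies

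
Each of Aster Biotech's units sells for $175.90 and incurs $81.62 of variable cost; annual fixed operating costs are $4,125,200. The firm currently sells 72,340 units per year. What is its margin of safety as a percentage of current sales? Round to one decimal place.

39.5%

Unit CM = price − variable cost = $175.90 − $81.62 = $94.28. Break-even units = $4,125,200 ÷ $94.28 = 43,754.77; break-even revenue = 43,754.77 × $175.90 = $7,696,464.57.
Actual sales revenue = 72,340 × $175.90 = $12,724,606.00.
Margin of safety = ($12,724,606.00 − $7,696,464.57) ÷ $12,724,606.00 = 39.5%.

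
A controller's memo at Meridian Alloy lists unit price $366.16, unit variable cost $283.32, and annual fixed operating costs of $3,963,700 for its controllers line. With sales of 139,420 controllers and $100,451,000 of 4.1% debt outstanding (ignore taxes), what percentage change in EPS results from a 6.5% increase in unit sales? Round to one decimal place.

+21.7%

Contribution at this volume is 139,420 × $82.84 = $11,549,552.80.
Operating income = contribution − fixed costs = $11,549,552.80 − $3,963,700 = $7,585,852.80.
Interest = $4,118,491.00, so EBIT − I = $3,467,361.80.
DCL = total CM / (EBIT − I) = $11,549,552.80 / $3,467,361.80 = 3.3309.
%ΔEPS = DCL × %ΔSales = 3.3309 × +6.5% = +21.7%.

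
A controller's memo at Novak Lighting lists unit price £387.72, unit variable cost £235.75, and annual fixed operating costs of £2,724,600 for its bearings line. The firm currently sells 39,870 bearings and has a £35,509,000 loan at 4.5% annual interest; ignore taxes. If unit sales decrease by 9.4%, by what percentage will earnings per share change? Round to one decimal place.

-32.8%

Contribution at this volume is 39,870 × £151.97 = £6,059,043.90.
Operating income = contribution − fixed costs = £6,059,043.90 − £2,724,600 = £3,334,443.90.
Interest = £1,597,905.00, so EBIT − I = £1,736,538.90.
Degree of combined leverage = contribution ÷ (EBIT − I) = £6,059,043.90 ÷ £1,736,538.90 = 3.4891.
EPS therefore changes by 3.4891 × (-9.4%) = -32.8%.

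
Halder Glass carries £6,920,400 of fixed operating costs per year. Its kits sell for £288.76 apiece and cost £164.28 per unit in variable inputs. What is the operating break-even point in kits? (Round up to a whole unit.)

Unit CM = price − variable cost = £288.76 − £164.28 = £124.48.
Units to break even: £6,920,400 ÷ £124.48 = 55,594.47, rounded up to 55,595.

55,595 kits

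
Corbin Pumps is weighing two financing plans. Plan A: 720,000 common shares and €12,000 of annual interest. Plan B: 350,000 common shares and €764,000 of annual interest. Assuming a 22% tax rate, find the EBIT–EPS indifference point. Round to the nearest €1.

At indifference, (EBIT − 12,000)(1 − t)/720,000 = (EBIT − 764,000)(1 − t)/350,000.
The (1 − t) factor cancels: (EBIT − 12,000) × 350,000 = (EBIT − 764,000) × 720,000.
Solving, EBIT = (764,000·720,000 − 12,000·350,000) / (720,000 − 350,000) = 545,880,000,000 / 370,000 = 1,475,351.35.

€1,475,351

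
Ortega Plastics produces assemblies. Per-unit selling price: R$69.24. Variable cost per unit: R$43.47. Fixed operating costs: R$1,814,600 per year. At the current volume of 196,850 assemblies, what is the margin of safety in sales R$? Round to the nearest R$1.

Unit CM = price − variable cost = R$69.24 − R$43.47 = R$25.77. Break-even units = R$1,814,600 ÷ R$25.77 = 70,415.21; break-even revenue = 70,415.21 × R$69.24 = R$4,875,549.24.
Actual sales revenue = 196,850 × R$69.24 = R$13,629,894.00.
Margin of safety = R$13,629,894.00 − R$4,875,549.24 = R$8,754,345.

R$8,754,345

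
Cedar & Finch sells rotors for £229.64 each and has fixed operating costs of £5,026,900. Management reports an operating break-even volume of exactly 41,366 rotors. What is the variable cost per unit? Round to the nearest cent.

£108.12

At break-even, FC = Q × (P − VC), so P − VC = £5,026,900 ÷ 41,366 = £121.5225.
Variable cost per unit = £229.64 − £121.5225 = £108.12.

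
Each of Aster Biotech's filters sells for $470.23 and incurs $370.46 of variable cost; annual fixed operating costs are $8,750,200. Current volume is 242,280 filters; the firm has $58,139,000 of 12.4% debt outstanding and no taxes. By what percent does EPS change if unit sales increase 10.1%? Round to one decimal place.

Contribution at this volume is 242,280 × $99.77 = $24,172,275.60.
Operating income = contribution − fixed costs = $24,172,275.60 − $8,750,200 = $15,422,075.60.
Interest = $7,209,236.00, so EBIT − I = $8,212,839.60.
Degree of combined leverage = contribution ÷ (EBIT − I) = $24,172,275.60 ÷ $8,212,839.60 = 2.9432.
%ΔEPS = DCL × %ΔSales = 2.9432 × +10.1% = +29.7%.

+29.7%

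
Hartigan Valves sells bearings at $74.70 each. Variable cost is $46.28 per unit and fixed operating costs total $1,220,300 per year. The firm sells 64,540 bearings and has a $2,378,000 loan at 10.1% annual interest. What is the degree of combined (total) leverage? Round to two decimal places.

Total contribution margin = 64,540 × $28.42 = $1,834,226.80.
Operating income = contribution − fixed costs = $1,834,226.80 − $1,220,300 = $613,926.80. Interest = $240,178.00, so EBIT − I = $373,748.80.
DCL = contribution ÷ (EBIT − I) = $1,834,226.80 ÷ $373,748.80 = 4.9076.

4.91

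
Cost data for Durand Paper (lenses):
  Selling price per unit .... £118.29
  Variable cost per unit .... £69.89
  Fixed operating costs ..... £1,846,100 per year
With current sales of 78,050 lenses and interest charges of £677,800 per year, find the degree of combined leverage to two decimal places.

Contribution at this volume is 78,050 × £48.40 = £3,777,620.00.
Subtracting fixed costs: EBIT = £3,777,620.00 − £1,846,100 = £1,931,520.00. Interest = £677,800.00, so EBIT − I = £1,253,720.00.
DCL = contribution ÷ (EBIT − I) = £3,777,620.00 ÷ £1,253,720.00 = 3.0131.

3.01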